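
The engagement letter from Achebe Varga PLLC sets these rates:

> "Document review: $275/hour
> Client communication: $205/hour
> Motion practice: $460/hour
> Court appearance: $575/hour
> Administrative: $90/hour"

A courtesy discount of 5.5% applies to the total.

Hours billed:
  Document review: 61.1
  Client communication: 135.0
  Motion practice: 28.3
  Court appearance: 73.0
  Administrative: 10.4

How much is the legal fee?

Document review: 61.1 × $275 = $16,802.50
Client communication: 135.0 × $205 = $27,675.00
Motion practice: 28.3 × $460 = $13,018.00
Court appearance: 73.0 × $575 = $41,975.00
Administrative: 10.4 × $90 = $936.00
Subtotal: $100,406.50
Less 5.5% discount: −$5,522.36
Total: $100,406.50 − $5,522.36 = $94,884.14

$94,884.14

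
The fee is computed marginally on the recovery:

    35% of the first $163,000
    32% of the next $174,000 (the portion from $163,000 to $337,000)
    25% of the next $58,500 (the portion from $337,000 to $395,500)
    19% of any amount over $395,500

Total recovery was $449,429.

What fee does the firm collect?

First $163,000 at 35% = $57,050.00
Next $174,000 at 32% = $55,680.00
Next $58,500 at 25% = $14,625.00
Remaining $53,929 at 19% = $10,246.51
Fee: $57,050.00 + $55,680.00 + $14,625.00 + $10,246.51 = $137,601.51

$137,601.51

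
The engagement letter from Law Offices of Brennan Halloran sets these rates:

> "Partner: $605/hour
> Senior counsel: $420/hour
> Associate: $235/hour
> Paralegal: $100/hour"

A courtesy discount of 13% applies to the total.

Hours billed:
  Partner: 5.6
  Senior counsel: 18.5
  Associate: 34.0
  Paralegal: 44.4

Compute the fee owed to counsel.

Partner: 5.6 × $605 = $3,388.00
Senior counsel: 18.5 × $420 = $7,770.00
Associate: 34.0 × $235 = $7,990.00
Paralegal: 44.4 × $100 = $4,440.00
Subtotal: $23,588.00
Less 13% discount: −$3,066.44
Total: $23,588.00 − $3,066.44 = $20,521.56

$20,521.56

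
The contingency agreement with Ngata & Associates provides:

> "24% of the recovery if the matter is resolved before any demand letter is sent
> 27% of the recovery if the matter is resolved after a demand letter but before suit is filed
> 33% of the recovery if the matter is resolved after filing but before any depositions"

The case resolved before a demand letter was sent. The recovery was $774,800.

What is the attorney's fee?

$185,952.00

The matter resolved before a demand letter was sent, so the 24% rate applies.
$774,800 × 24% = $185,952.00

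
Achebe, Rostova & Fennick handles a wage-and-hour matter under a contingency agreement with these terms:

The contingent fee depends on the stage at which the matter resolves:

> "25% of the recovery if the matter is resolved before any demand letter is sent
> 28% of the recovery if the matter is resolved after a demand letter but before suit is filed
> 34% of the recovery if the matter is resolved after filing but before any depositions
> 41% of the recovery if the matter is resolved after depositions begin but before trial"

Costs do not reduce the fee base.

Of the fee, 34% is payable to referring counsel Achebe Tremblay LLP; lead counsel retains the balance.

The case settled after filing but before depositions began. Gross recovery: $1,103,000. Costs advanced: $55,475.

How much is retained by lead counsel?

Fee base is the gross recovery, $1,103,000; costs are reimbursed separately.
The matter settled after filing but before depositions began, so the 34% rate applies.
$1,103,000 × 34% = $375,020.00
Referral share: 34% of $375,020.00 = $127,506.80; lead counsel retains $375,020.00 − $127,506.80 = $247,513.20.

$247,513.20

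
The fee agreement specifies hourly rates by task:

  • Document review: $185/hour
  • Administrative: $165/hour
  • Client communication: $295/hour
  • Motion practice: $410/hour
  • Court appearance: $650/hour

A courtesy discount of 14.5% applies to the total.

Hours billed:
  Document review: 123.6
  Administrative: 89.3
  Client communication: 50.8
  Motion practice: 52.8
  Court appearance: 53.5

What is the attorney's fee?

$93,203.12

Document review: 123.6 × $185 = $22,866.00
Administrative: 89.3 × $165 = $14,734.50
Client communication: 50.8 × $295 = $14,986.00
Motion practice: 52.8 × $410 = $21,648.00
Court appearance: 53.5 × $650 = $34,775.00
Subtotal: $109,009.50
Less 14.5% discount: −$15,806.38
Total: $109,009.50 − $15,806.38 = $93,203.12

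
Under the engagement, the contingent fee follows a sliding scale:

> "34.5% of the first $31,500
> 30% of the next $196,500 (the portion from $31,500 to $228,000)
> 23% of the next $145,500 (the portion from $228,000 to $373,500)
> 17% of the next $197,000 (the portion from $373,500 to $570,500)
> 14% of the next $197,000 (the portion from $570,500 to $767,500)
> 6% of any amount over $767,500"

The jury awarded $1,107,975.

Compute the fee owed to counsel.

First $31,500 at 34.5% = $10,867.50
Next $196,500 at 30% = $58,950.00
Next $145,500 at 23% = $33,465.00
Next $197,000 at 17% = $33,490.00
Next $197,000 at 14% = $27,580.00
Remaining $340,475 at 6% = $20,428.50
Fee: $10,867.50 + $58,950.00 + $33,465.00 + $33,490.00 + $27,580.00 + $20,428.50 = $184,781.00

$184,781.00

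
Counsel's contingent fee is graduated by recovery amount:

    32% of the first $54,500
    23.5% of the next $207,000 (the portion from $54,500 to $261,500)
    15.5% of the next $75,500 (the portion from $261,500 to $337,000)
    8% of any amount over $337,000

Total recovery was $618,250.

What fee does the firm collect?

First $54,500 at 32% = $17,440.00
Next $207,000 at 23.5% = $48,645.00
Next $75,500 at 15.5% = $11,702.50
Remaining $281,250 at 8% = $22,500.00
Fee: $17,440.00 + $48,645.00 + $11,702.50 + $22,500.00 = $100,287.50

$100,287.50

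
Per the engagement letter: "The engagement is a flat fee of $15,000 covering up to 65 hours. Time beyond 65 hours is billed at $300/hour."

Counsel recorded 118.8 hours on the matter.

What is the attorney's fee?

$31,140.00

Flat fee: $15,000.00
Excess hours: 118.8 − 65 = 53.8
Overrun: 53.8 × $300 = $16,140.00
Total: $15,000.00 + $16,140.00 = $31,140.00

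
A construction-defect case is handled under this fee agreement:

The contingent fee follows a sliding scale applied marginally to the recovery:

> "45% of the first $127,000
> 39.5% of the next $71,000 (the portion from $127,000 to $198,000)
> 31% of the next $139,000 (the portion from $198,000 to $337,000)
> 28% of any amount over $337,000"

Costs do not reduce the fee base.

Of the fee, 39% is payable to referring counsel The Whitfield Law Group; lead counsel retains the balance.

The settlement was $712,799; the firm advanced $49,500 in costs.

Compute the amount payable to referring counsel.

$91,068.40

Fee base is the gross recovery, $712,799; costs are reimbursed separately.
First $127,000 at 45% = $57,150.00
Next $71,000 at 39.5% = $28,045.00
Next $139,000 at 31% = $43,090.00
Remaining $375,799 at 28% = $105,223.72
Fee: $57,150.00 + $28,045.00 + $43,090.00 + $105,223.72 = $233,508.72
Referral share: 39% of $233,508.72 = $91,068.40; lead counsel retains $233,508.72 − $91,068.40 = $142,440.32.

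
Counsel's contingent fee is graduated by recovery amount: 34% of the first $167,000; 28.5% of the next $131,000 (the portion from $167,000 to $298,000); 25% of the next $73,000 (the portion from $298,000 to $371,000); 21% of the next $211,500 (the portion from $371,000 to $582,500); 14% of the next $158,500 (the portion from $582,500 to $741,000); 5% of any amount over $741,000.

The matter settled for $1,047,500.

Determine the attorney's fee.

$194,295.00

First $167,000 at 34% = $56,780.00
Next $131,000 at 28.5% = $37,335.00
Next $73,000 at 25% = $18,250.00
Next $211,500 at 21% = $44,415.00
Next $158,500 at 14% = $22,190.00
Remaining $306,500 at 5% = $15,325.00
Fee: $56,780.00 + $37,335.00 + $18,250.00 + $44,415.00 + $22,190.00 + $15,325.00 = $194,295.00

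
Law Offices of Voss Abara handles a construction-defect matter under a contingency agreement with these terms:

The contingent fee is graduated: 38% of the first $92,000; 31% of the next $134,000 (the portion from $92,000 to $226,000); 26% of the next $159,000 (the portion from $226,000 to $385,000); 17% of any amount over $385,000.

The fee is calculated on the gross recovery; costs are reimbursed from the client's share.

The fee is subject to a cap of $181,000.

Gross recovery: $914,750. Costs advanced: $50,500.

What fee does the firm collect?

Fee base is the gross recovery, $914,750; costs are reimbursed separately.
First $92,000 at 38% = $34,960.00
Next $134,000 at 31% = $41,540.00
Next $159,000 at 26% = $41,340.00
Remaining $529,750 at 17% = $90,057.50
Fee: $34,960.00 + $41,540.00 + $41,340.00 + $90,057.50 = $207,897.50
$207,897.50 exceeds the $181,000 cap, so the fee is capped at $181,000.00.

$181,000.00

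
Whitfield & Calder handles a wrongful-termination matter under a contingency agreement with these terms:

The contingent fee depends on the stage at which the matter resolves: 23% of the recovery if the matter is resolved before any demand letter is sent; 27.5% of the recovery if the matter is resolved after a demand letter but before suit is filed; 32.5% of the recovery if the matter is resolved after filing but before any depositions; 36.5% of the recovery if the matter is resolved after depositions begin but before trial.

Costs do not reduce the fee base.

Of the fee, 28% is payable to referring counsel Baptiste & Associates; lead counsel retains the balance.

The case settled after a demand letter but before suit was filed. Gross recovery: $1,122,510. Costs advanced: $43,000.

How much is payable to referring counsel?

Fee base is the gross recovery, $1,122,510; costs are reimbursed separately.
The matter settled after a demand letter but before suit was filed, so the 27.5% rate applies.
$1,122,510 × 27.5% = $308,690.25
Referral share: 28% of $308,690.25 = $86,433.27; lead counsel retains $308,690.25 − $86,433.27 = $222,256.98.

$86,433.27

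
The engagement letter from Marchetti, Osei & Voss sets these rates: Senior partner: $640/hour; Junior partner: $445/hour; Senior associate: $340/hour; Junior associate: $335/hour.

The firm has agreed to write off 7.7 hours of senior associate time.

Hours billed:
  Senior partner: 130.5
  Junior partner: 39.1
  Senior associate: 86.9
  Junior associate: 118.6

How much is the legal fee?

$167,578.50

Senior partner: 130.5 × $640 = $83,520.00
Junior partner: 39.1 × $445 = $17,399.50
Senior associate: 86.9 × $340 = $29,546.00
Junior associate: 118.6 × $335 = $39,731.00
Subtotal: $170,196.50
Write-off: 7.7 × $340 = $2,618.00
Total: $170,196.50 − $2,618.00 = $167,578.50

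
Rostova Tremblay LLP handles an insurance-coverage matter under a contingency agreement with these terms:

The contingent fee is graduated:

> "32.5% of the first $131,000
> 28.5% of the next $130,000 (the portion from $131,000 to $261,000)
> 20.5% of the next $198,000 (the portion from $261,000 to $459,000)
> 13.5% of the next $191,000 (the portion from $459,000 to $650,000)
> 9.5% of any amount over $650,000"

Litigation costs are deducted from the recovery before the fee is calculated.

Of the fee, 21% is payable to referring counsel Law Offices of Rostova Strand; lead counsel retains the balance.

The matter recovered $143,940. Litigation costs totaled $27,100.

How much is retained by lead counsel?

$29,998.67

Fee base (net of costs): $143,940 − $27,100 = $116,840
First $116,840 at 32.5% = $37,973.00
Referral share: 21% of $37,973.00 = $7,974.33; lead counsel retains $37,973.00 − $7,974.33 = $29,998.67.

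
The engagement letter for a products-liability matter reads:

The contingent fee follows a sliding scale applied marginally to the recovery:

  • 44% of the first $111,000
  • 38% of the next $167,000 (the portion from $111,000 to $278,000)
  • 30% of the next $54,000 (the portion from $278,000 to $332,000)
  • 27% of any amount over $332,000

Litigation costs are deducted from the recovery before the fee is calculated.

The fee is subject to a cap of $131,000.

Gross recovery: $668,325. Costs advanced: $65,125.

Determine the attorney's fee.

Fee base (net of costs): $668,325 − $65,125 = $603,200
First $111,000 at 44% = $48,840.00
Next $167,000 at 38% = $63,460.00
Next $54,000 at 30% = $16,200.00
Remaining $271,200 at 27% = $73,224.00
Fee: $48,840.00 + $63,460.00 + $16,200.00 + $73,224.00 = $201,724.00
$201,724.00 exceeds the $131,000 cap, so the fee is capped at $131,000.00.

$131,000.00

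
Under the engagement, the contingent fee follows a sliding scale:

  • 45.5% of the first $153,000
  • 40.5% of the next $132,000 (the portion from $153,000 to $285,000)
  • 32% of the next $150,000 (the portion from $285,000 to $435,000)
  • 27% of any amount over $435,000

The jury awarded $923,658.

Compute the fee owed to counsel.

$303,012.66

First $153,000 at 45.5% = $69,615.00
Next $132,000 at 40.5% = $53,460.00
Next $150,000 at 32% = $48,000.00
Remaining $488,658 at 27% = $131,937.66
Fee: $69,615.00 + $53,460.00 + $48,000.00 + $131,937.66 = $303,012.66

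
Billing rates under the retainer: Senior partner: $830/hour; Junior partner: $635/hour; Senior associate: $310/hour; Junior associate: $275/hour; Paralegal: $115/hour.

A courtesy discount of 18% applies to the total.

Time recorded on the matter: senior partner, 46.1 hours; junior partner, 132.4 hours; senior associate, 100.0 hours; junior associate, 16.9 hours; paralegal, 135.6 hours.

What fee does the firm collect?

$142,334.37

Senior partner: 46.1 × $830 = $38,263.00
Junior partner: 132.4 × $635 = $84,074.00
Senior associate: 100.0 × $310 = $31,000.00
Junior associate: 16.9 × $275 = $4,647.50
Paralegal: 135.6 × $115 = $15,594.00
Subtotal: $173,578.50
Less 18% discount: −$31,244.13
Total: $173,578.50 − $31,244.13 = $142,334.37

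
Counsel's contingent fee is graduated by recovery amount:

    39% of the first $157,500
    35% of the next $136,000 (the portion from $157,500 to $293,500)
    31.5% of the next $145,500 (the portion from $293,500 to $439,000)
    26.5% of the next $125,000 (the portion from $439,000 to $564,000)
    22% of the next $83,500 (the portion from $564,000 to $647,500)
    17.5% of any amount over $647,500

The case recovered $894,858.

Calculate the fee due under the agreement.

First $157,500 at 39% = $61,425.00
Next $136,000 at 35% = $47,600.00
Next $145,500 at 31.5% = $45,832.50
Next $125,000 at 26.5% = $33,125.00
Next $83,500 at 22% = $18,370.00
Remaining $247,358 at 17.5% = $43,287.65
Fee: $61,425.00 + $47,600.00 + $45,832.50 + $33,125.00 + $18,370.00 + $43,287.65 = $249,640.15

$249,640.15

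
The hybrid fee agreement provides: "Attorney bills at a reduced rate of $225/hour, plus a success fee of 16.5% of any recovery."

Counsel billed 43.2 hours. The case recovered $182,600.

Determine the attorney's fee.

$39,849.00

Hourly: 43.2 × $225 = $9,720.00
Success fee: 16.5% of $182,600 = $30,129.00
Total: $9,720.00 + $30,129.00 = $39,849.00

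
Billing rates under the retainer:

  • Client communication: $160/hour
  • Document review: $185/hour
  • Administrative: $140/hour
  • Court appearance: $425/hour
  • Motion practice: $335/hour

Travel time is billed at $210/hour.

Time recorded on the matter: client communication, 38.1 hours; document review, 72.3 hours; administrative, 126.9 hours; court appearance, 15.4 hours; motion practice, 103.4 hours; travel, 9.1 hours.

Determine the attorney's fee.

$80,332.50

Client communication: 38.1 × $160 = $6,096.00
Document review: 72.3 × $185 = $13,375.50
Administrative: 126.9 × $140 = $17,766.00
Court appearance: 15.4 × $425 = $6,545.00
Motion practice: 103.4 × $335 = $34,639.00
Subtotal: $6,096.00 + $13,375.50 + $17,766.00 + $6,545.00 + $34,639.00 = $78,421.50
Travel: 9.1 × $210 = $1,911.00
Total: $78,421.50 + $1,911.00 = $80,332.50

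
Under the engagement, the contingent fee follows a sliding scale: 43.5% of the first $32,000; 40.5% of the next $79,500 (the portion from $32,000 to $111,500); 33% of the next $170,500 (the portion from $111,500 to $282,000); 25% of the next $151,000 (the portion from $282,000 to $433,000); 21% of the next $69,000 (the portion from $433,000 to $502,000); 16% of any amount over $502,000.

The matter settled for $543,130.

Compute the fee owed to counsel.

$161,203.30

First $32,000 at 43.5% = $13,920.00
Next $79,500 at 40.5% = $32,197.50
Next $170,500 at 33% = $56,265.00
Next $151,000 at 25% = $37,750.00
Next $69,000 at 21% = $14,490.00
Remaining $41,130 at 16% = $6,580.80
Fee: $13,920.00 + $32,197.50 + $56,265.00 + $37,750.00 + $14,490.00 + $6,580.80 = $161,203.30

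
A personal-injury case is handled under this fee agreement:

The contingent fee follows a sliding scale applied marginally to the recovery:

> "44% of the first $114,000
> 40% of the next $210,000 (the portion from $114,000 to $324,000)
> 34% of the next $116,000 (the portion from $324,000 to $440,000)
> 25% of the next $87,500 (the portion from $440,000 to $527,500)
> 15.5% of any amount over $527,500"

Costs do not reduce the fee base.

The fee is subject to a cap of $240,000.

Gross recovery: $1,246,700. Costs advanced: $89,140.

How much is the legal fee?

Fee base is the gross recovery, $1,246,700; costs are reimbursed separately.
First $114,000 at 44% = $50,160.00
Next $210,000 at 40% = $84,000.00
Next $116,000 at 34% = $39,440.00
Next $87,500 at 25% = $21,875.00
Remaining $719,200 at 15.5% = $111,476.00
Fee: $50,160.00 + $84,000.00 + $39,440.00 + $21,875.00 + $111,476.00 = $306,951.00
$306,951.00 exceeds the $240,000 cap, so the fee is capped at $240,000.00.

$240,000.00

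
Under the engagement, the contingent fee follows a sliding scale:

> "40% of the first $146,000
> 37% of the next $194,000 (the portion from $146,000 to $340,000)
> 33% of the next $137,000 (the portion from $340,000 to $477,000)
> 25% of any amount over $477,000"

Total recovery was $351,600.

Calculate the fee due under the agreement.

$134,008.00

First $146,000 at 40% = $58,400.00
Next $194,000 at 37% = $71,780.00
Remaining $11,600 at 33% = $3,828.00
Fee: $58,400.00 + $71,780.00 + $3,828.00 = $134,008.00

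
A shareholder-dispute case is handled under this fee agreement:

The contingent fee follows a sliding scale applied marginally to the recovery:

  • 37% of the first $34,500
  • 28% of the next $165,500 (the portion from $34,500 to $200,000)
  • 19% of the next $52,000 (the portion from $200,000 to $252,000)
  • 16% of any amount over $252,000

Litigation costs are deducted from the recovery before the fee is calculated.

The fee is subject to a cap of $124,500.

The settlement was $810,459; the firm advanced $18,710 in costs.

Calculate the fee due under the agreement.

$124,500.00

Fee base (net of costs): $810,459 − $18,710 = $791,749
First $34,500 at 37% = $12,765.00
Next $165,500 at 28% = $46,340.00
Next $52,000 at 19% = $9,880.00
Remaining $539,749 at 16% = $86,359.84
Fee: $12,765.00 + $46,340.00 + $9,880.00 + $86,359.84 = $155,344.84
$155,344.84 exceeds the $124,500 cap, so the fee is capped at $124,500.00.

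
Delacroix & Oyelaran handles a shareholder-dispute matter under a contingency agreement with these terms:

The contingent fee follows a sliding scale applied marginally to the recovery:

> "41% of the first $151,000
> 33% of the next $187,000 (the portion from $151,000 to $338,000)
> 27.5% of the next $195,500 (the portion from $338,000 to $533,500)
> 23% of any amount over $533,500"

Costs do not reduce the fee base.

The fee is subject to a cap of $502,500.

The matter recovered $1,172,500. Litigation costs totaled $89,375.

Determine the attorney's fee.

$324,352.50

Fee base is the gross recovery, $1,172,500; costs are reimbursed separately.
First $151,000 at 41% = $61,910.00
Next $187,000 at 33% = $61,710.00
Next $195,500 at 27.5% = $53,762.50
Remaining $639,000 at 23% = $146,970.00
Fee: $61,910.00 + $61,710.00 + $53,762.50 + $146,970.00 = $324,352.50
$324,352.50 is under the $502,500 cap.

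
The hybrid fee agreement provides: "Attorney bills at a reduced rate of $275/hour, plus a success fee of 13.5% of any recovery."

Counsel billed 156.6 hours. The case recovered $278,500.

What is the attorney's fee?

Hourly: 156.6 × $275 = $43,065.00
Success fee: 13.5% of $278,500 = $37,597.50
Total: $43,065.00 + $37,597.50 = $80,662.50

$80,662.50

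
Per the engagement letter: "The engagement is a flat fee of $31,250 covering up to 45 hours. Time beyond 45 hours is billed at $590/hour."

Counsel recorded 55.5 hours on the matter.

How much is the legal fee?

Flat fee: $31,250.00
Excess hours: 55.5 − 45 = 10.5
Overrun: 10.5 × $590 = $6,195.00
Total: $31,250.00 + $6,195.00 = $37,445.00

$37,445.00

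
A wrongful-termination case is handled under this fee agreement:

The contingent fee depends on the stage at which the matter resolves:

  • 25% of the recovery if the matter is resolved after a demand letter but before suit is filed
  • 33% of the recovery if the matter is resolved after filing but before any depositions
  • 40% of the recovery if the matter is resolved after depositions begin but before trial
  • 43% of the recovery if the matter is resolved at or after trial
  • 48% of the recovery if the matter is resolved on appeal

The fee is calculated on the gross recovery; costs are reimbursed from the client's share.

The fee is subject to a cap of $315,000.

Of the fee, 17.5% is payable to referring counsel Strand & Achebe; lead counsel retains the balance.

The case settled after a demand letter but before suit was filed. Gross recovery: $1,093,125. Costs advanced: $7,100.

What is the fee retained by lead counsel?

Fee base is the gross recovery, $1,093,125; costs are reimbursed separately.
The matter settled after a demand letter but before suit was filed, so the 25% rate applies.
$1,093,125 × 25% = $273,281.25
$273,281.25 is under the $315,000 cap.
Referral share: 17.5% of $273,281.25 = $47,824.22; lead counsel retains $273,281.25 − $47,824.22 = $225,457.03.

$225,457.03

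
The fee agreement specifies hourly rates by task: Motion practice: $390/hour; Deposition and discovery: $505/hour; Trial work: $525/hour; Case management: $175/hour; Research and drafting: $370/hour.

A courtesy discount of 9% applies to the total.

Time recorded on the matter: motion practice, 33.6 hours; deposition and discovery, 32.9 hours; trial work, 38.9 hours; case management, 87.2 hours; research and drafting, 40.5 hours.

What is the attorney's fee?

Motion practice: 33.6 × $390 = $13,104.00
Deposition and discovery: 32.9 × $505 = $16,614.50
Trial work: 38.9 × $525 = $20,422.50
Case management: 87.2 × $175 = $15,260.00
Research and drafting: 40.5 × $370 = $14,985.00
Subtotal: $80,386.00
Less 9% discount: −$7,234.74
Total: $80,386.00 − $7,234.74 = $73,151.26

$73,151.26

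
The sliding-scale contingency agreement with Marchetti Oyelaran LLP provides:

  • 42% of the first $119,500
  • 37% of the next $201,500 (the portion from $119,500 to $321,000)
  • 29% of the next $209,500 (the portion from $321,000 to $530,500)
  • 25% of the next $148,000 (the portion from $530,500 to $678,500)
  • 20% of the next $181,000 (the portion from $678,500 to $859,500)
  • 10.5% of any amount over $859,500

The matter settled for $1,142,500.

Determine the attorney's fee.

First $119,500 at 42% = $50,190.00
Next $201,500 at 37% = $74,555.00
Next $209,500 at 29% = $60,755.00
Next $148,000 at 25% = $37,000.00
Next $181,000 at 20% = $36,200.00
Remaining $283,000 at 10.5% = $29,715.00
Fee: $50,190.00 + $74,555.00 + $60,755.00 + $37,000.00 + $36,200.00 + $29,715.00 = $288,415.00

$288,415.00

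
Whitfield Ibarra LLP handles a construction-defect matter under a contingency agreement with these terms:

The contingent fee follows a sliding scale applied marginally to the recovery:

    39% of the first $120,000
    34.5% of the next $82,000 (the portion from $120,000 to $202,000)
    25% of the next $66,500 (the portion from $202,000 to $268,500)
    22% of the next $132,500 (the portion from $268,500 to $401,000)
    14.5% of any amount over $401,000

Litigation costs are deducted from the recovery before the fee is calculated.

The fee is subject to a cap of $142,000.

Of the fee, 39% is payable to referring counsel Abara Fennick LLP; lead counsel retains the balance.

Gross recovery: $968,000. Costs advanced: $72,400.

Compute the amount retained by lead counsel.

Fee base (net of costs): $968,000 − $72,400 = $895,600
First $120,000 at 39% = $46,800.00
Next $82,000 at 34.5% = $28,290.00
Next $66,500 at 25% = $16,625.00
Next $132,500 at 22% = $29,150.00
Remaining $494,600 at 14.5% = $71,717.00
Fee: $46,800.00 + $28,290.00 + $16,625.00 + $29,150.00 + $71,717.00 = $192,582.00
$192,582.00 exceeds the $142,000 cap, so the fee is capped at $142,000.00.
Referral share: 39% of $142,000.00 = $55,380.00; lead counsel retains $142,000.00 − $55,380.00 = $86,620.00.

$86,620.00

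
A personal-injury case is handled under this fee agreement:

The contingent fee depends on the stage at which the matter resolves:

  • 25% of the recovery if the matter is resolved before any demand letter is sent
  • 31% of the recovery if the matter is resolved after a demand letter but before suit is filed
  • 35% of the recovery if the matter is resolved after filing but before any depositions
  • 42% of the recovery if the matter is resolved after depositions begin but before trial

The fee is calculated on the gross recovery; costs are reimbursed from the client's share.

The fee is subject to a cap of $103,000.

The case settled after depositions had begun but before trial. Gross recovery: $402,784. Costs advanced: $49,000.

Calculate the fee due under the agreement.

Fee base is the gross recovery, $402,784; costs are reimbursed separately.
The matter settled after depositions had begun but before trial, so the 42% rate applies.
$402,784 × 42% = $169,169.28
$169,169.28 exceeds the $103,000 cap, so the fee is capped at $103,000.00.

$103,000.00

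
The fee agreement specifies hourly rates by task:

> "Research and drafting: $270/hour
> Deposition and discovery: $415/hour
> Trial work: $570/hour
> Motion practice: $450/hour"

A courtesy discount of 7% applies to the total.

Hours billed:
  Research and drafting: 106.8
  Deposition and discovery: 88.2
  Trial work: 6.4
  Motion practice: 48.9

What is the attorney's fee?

Research and drafting: 106.8 × $270 = $28,836.00
Deposition and discovery: 88.2 × $415 = $36,603.00
Trial work: 6.4 × $570 = $3,648.00
Motion practice: 48.9 × $450 = $22,005.00
Subtotal: $91,092.00
Less 7% discount: −$6,376.44
Total: $91,092.00 − $6,376.44 = $84,715.56

$84,715.56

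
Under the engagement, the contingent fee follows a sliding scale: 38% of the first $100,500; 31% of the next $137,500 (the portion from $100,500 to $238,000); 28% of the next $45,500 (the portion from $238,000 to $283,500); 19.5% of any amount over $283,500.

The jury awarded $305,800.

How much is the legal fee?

First $100,500 at 38% = $38,190.00
Next $137,500 at 31% = $42,625.00
Next $45,500 at 28% = $12,740.00
Remaining $22,300 at 19.5% = $4,348.50
Fee: $38,190.00 + $42,625.00 + $12,740.00 + $4,348.50 = $97,903.50

$97,903.50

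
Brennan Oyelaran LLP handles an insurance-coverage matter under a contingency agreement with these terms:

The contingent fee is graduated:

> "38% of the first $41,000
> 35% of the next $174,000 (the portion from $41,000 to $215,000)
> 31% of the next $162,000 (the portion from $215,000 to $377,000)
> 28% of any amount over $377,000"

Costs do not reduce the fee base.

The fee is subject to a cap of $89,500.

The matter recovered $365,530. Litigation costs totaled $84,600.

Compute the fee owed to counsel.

$89,500.00

Fee base is the gross recovery, $365,530; costs are reimbursed separately.
First $41,000 at 38% = $15,580.00
Next $174,000 at 35% = $60,900.00
Remaining $150,530 at 31% = $46,664.30
Fee: $15,580.00 + $60,900.00 + $46,664.30 = $123,144.30
$123,144.30 exceeds the $89,500 cap, so the fee is capped at $89,500.00.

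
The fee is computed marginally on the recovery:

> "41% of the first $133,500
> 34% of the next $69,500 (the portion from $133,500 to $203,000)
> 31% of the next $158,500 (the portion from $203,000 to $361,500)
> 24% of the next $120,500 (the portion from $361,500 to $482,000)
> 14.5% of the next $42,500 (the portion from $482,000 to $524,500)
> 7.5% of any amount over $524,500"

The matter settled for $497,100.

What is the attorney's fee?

$158,609.50

First $133,500 at 41% = $54,735.00
Next $69,500 at 34% = $23,630.00
Next $158,500 at 31% = $49,135.00
Next $120,500 at 24% = $28,920.00
Remaining $15,100 at 14.5% = $2,189.50
Fee: $54,735.00 + $23,630.00 + $49,135.00 + $28,920.00 + $2,189.50 = $158,609.50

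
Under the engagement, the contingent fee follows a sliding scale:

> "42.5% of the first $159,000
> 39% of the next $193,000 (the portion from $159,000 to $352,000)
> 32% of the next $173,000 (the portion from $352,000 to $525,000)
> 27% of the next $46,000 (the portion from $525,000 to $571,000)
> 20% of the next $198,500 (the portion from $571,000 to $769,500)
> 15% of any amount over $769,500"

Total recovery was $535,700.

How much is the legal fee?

$201,094.00

First $159,000 at 42.5% = $67,575.00
Next $193,000 at 39% = $75,270.00
Next $173,000 at 32% = $55,360.00
Remaining $10,700 at 27% = $2,889.00
Fee: $67,575.00 + $75,270.00 + $55,360.00 + $2,889.00 = $201,094.00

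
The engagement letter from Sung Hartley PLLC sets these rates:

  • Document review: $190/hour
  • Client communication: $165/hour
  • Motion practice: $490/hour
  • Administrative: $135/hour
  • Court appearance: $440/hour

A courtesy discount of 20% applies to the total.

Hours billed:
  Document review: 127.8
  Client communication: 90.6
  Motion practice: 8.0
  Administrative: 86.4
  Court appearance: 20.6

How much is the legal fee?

Document review: 127.8 × $190 = $24,282.00
Client communication: 90.6 × $165 = $14,949.00
Motion practice: 8.0 × $490 = $3,920.00
Administrative: 86.4 × $135 = $11,664.00
Court appearance: 20.6 × $440 = $9,064.00
Subtotal: $63,879.00
Less 20% discount: −$12,775.80
Total: $63,879.00 − $12,775.80 = $51,103.20

$51,103.20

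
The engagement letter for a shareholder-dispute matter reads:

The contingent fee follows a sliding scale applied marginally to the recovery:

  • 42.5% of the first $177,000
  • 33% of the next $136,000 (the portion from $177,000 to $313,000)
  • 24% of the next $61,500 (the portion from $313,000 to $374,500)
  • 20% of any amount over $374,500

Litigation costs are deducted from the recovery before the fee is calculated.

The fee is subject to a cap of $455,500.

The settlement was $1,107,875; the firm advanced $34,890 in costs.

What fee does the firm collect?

$274,562.00

Fee base (net of costs): $1,107,875 − $34,890 = $1,072,985
First $177,000 at 42.5% = $75,225.00
Next $136,000 at 33% = $44,880.00
Next $61,500 at 24% = $14,760.00
Remaining $698,485 at 20% = $139,697.00
Fee: $75,225.00 + $44,880.00 + $14,760.00 + $139,697.00 = $274,562.00
$274,562.00 is under the $455,500 cap.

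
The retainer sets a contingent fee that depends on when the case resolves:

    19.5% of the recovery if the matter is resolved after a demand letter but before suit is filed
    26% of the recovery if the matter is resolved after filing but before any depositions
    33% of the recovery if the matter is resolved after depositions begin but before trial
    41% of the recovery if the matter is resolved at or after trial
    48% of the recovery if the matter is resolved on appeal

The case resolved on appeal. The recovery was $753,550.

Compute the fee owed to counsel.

$361,704.00

The matter resolved on appeal, so the 48% rate applies.
$753,550 × 48% = $361,704.00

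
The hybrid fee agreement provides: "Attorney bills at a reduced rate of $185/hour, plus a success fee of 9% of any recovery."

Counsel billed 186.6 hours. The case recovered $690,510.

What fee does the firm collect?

$96,666.90

Hourly: 186.6 × $185 = $34,521.00
Success fee: 9% of $690,510 = $62,145.90
Total: $34,521.00 + $62,145.90 = $96,666.90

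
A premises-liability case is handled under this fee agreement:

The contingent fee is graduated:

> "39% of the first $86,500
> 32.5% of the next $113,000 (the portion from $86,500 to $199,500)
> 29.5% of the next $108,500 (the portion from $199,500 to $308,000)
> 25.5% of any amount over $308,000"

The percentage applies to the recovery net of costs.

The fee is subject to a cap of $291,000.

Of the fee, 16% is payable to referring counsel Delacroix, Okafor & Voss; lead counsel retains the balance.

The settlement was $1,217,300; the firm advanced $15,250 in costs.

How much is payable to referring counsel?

Fee base (net of costs): $1,217,300 − $15,250 = $1,202,050
First $86,500 at 39% = $33,735.00
Next $113,000 at 32.5% = $36,725.00
Next $108,500 at 29.5% = $32,007.50
Remaining $894,050 at 25.5% = $227,982.75
Fee: $33,735.00 + $36,725.00 + $32,007.50 + $227,982.75 = $330,450.25
$330,450.25 exceeds the $291,000 cap, so the fee is capped at $291,000.00.
Referral share: 16% of $291,000.00 = $46,560.00; lead counsel retains $291,000.00 − $46,560.00 = $244,440.00.

$46,560.00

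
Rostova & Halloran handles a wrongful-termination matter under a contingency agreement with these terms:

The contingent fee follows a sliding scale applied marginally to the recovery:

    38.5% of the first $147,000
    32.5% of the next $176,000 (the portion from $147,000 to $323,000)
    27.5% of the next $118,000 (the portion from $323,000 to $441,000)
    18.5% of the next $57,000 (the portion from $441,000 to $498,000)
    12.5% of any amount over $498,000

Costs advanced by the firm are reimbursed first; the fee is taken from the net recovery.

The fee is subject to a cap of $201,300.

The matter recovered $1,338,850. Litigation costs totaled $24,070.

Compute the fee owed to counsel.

Fee base (net of costs): $1,338,850 − $24,070 = $1,314,780
First $147,000 at 38.5% = $56,595.00
Next $176,000 at 32.5% = $57,200.00
Next $118,000 at 27.5% = $32,450.00
Next $57,000 at 18.5% = $10,545.00
Remaining $816,780 at 12.5% = $102,097.50
Fee: $56,595.00 + $57,200.00 + $32,450.00 + $10,545.00 + $102,097.50 = $258,887.50
$258,887.50 exceeds the $201,300 cap, so the fee is capped at $201,300.00.

$201,300.00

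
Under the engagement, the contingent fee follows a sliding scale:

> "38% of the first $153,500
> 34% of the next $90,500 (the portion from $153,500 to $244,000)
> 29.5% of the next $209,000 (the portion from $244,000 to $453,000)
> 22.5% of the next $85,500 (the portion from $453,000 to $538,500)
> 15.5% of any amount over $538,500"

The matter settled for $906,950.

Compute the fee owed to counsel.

$227,102.25

First $153,500 at 38% = $58,330.00
Next $90,500 at 34% = $30,770.00
Next $209,000 at 29.5% = $61,655.00
Next $85,500 at 22.5% = $19,237.50
Remaining $368,450 at 15.5% = $57,109.75
Fee: $58,330.00 + $30,770.00 + $61,655.00 + $19,237.50 + $57,109.75 = $227,102.25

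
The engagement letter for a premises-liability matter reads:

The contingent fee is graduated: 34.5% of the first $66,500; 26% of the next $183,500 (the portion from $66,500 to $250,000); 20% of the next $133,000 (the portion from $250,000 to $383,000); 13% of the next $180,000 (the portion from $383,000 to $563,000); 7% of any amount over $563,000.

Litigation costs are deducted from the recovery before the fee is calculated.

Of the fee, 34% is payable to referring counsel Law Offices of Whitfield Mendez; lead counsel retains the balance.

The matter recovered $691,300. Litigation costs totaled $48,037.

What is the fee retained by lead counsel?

Fee base (net of costs): $691,300 − $48,037 = $643,263
First $66,500 at 34.5% = $22,942.50
Next $183,500 at 26% = $47,710.00
Next $133,000 at 20% = $26,600.00
Next $180,000 at 13% = $23,400.00
Remaining $80,263 at 7% = $5,618.41
Fee: $22,942.50 + $47,710.00 + $26,600.00 + $23,400.00 + $5,618.41 = $126,270.91
Referral share: 34% of $126,270.91 = $42,932.11; lead counsel retains $126,270.91 − $42,932.11 = $83,338.80.

$83,338.80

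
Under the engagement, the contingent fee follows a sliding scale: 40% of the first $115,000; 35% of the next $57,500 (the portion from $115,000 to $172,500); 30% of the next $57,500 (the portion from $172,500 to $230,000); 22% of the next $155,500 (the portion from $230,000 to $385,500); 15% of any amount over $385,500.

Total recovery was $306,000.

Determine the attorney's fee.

$100,095.00

First $115,000 at 40% = $46,000.00
Next $57,500 at 35% = $20,125.00
Next $57,500 at 30% = $17,250.00
Remaining $76,000 at 22% = $16,720.00
Fee: $46,000.00 + $20,125.00 + $17,250.00 + $16,720.00 = $100,095.00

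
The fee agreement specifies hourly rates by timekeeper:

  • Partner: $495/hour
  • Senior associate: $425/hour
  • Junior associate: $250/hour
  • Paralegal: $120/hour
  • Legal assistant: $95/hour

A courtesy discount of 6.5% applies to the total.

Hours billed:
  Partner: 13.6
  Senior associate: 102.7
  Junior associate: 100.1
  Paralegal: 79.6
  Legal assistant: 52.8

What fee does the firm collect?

Partner: 13.6 × $495 = $6,732.00
Senior associate: 102.7 × $425 = $43,647.50
Junior associate: 100.1 × $250 = $25,025.00
Paralegal: 79.6 × $120 = $9,552.00
Legal assistant: 52.8 × $95 = $5,016.00
Subtotal: $89,972.50
Less 6.5% discount: −$5,848.21
Total: $89,972.50 − $5,848.21 = $84,124.29

$84,124.29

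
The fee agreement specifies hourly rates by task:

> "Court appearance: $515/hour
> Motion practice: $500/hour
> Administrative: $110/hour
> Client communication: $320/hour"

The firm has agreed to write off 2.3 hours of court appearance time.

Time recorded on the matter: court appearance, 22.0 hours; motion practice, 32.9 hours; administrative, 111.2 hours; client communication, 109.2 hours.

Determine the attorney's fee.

Court appearance: 22.0 × $515 = $11,330.00
Motion practice: 32.9 × $500 = $16,450.00
Administrative: 111.2 × $110 = $12,232.00
Client communication: 109.2 × $320 = $34,944.00
Subtotal: $74,956.00
Write-off: 2.3 × $515 = $1,184.50
Total: $74,956.00 − $1,184.50 = $73,771.50

$73,771.50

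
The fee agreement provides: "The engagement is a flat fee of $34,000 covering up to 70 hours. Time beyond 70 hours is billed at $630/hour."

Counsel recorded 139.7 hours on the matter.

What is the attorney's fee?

$77,911.00

Flat fee: $34,000.00
Excess hours: 139.7 − 70 = 69.7
Overrun: 69.7 × $630 = $43,911.00
Total: $34,000.00 + $43,911.00 = $77,911.00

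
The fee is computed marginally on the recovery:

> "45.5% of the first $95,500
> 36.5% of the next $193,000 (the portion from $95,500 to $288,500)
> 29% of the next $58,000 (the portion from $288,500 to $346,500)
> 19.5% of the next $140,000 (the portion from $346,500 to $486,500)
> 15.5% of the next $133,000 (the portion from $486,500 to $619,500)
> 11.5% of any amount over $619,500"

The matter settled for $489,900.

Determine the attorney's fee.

First $95,500 at 45.5% = $43,452.50
Next $193,000 at 36.5% = $70,445.00
Next $58,000 at 29% = $16,820.00
Next $140,000 at 19.5% = $27,300.00
Remaining $3,400 at 15.5% = $527.00
Fee: $43,452.50 + $70,445.00 + $16,820.00 + $27,300.00 + $527.00 = $158,544.50

$158,544.50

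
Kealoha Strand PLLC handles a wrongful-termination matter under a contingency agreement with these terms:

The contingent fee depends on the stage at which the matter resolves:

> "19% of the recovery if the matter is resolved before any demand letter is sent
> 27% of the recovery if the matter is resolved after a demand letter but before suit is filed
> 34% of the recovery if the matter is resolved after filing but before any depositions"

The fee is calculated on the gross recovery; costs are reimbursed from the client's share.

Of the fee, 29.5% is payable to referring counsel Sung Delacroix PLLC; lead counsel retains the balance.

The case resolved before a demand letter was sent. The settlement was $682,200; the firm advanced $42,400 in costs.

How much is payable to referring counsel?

$38,237.31

Fee base is the gross recovery, $682,200; costs are reimbursed separately.
The matter resolved before a demand letter was sent, so the 19% rate applies.
$682,200 × 19% = $129,618.00
Referral share: 29.5% of $129,618.00 = $38,237.31; lead counsel retains $129,618.00 − $38,237.31 = $91,380.69.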